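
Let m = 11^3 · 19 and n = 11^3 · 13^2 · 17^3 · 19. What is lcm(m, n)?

max exponent per prime: 11^3 · 13^2 · 17^3 · 19 = 20997380833

20997380833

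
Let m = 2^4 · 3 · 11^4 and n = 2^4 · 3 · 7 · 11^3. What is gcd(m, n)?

63888

min exponent per shared prime: 2^4 · 3 · 11^3 = 63888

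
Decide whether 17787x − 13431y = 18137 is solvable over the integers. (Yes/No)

By Bézout, 17787x − 13431y = 18137 has integer solutions iff gcd(17787, 13431) | 18137.
Euclid: 17787 = 1·13431 + 4356; 13431 = 3·4356 + 363; 4356 = 12·363 + 0. gcd = 363; 18137 mod 363 = 350. No.

No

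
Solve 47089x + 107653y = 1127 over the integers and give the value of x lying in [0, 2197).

Reduce mod 107653: 47089x ≡ 1127 (mod 107653). With g = gcd(47089, 107653) = 49 dividing 1127, divide through: 961x ≡ 23 (mod 2197).
Since gcd(961, 2197) = 1, x ≡ 23·(961)⁻¹ ≡ 1342 (mod 2197). Smallest non-negative: 1342.

1342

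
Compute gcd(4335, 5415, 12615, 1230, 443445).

gcd(4335, 5415): 5415 = 1·4335 + 1080; 4335 = 4·1080 + 15; 1080 = 72·15 + 0 → 15
gcd(15, 12615): 12615 = 841·15 + 0 → 15
gcd(15, 1230): 1230 = 82·15 + 0 → 15
gcd(15, 443445): 443445 = 29563·15 + 0 → 15

15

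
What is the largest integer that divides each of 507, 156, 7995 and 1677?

gcd(507, 156): 507 = 3·156 + 39; 156 = 4·39 + 0 → 39
gcd(39, 7995): 7995 = 205·39 + 0 → 39
gcd(39, 1677): 1677 = 43·39 + 0 → 39

39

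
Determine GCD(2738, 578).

2

Euclid: 2738 = 4·578 + 426; 578 = 1·426 + 152; 426 = 2·152 + 122; 152 = 1·122 + 30; 122 = 4·30 + 2; 30 = 15·2 + 0. Last nonzero remainder: 2.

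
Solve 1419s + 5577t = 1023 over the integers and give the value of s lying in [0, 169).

Euclid: 5577 = 3·1419 + 1320; 1419 = 1·1320 + 99; 1320 = 13·99 + 33; 99 = 3·33 + 0 → gcd = 33; 1023 = 33·31.
Back-substitution yields 1419·(-55) + 5577·(14) = 33, so one solution is s = -55·31 = -1705, t = 14·31 = 434.
Solutions in s differ by 5577/33 = 169; the one in [0, 169) is -1705 mod 169 = 154.

154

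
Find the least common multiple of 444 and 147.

444 = 2² · 3 · 37; 147 = 3 · 7²
max exponents: 2² · 3 · 7² · 37 = 21756

21756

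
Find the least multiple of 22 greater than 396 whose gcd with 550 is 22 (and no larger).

418

Multiples of 22 above 396: 22·19, 22·20, … . Need the cofactor coprime to 550/22 = 25.
Checking s = 19, 20, … the first with gcd(s, 25) = 1 is s = 19, giving 418.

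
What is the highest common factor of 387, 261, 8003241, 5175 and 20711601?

gcd(387, 261): 387 = 1·261 + 126; 261 = 2·126 + 9; 126 = 14·9 + 0 → 9
gcd(9, 8003241): 8003241 = 889249·9 + 0 → 9
gcd(9, 5175): 5175 = 575·9 + 0 → 9
gcd(9, 20711601): 20711601 = 2301289·9 + 0 → 9

9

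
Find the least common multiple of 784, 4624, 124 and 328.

784 = 2⁴ · 7²; 4624 = 2⁴ · 17²; 124 = 2² · 31; 328 = 2³ · 41
lcm takes max exponent of each prime: 2⁴ · 7² · 17² · 31 · 41 = 287978096

287978096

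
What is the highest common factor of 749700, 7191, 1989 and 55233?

gcd(749700, 7191): 749700 = 104·7191 + 1836; 7191 = 3·1836 + 1683; 1836 = 1·1683 + 153; 1683 = 11·153 + 0 → 153
gcd(153, 1989): 1989 = 13·153 + 0 → 153
gcd(153, 55233): 55233 = 361·153 + 0 → 153

153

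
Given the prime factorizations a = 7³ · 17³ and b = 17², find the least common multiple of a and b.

1685159

max exponent per prime: 7³ · 17³ = 1685159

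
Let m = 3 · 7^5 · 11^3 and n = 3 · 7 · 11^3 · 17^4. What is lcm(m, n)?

max exponent per prime: 3 · 7^5 · 11^3 · 17^4 = 5605123625871

5605123625871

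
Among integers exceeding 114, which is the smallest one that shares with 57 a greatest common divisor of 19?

133

gcd(k, 57) = 19 forces 19 | k; write k = 19s. Then gcd(19s, 19·3) = 19·gcd(s, 3), so need gcd(s, 3) = 1.
19s > 114 gives s ≥ 7. The least s ≥ 7 coprime to 3 is 7, so k = 19·7 = 133.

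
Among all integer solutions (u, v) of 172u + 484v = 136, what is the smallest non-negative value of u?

Euclid: 484 = 2·172 + 140; 172 = 1·140 + 32; 140 = 4·32 + 12; 32 = 2·12 + 8; 12 = 1·8 + 4; 8 = 2·4 + 0 → gcd = 4; 136 = 4·34.
Back-substitution yields 172·(-45) + 484·(16) = 4, so one solution is u = -45·34 = -1530, v = 16·34 = 544.
Solutions in u differ by 484/4 = 121; the one in [0, 121) is -1530 mod 121 = 43.

43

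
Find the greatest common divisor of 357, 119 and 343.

7

gcd(357, 119): 357 = 3·119 + 0 → 119
gcd(119, 343): 343 = 2·119 + 105; 119 = 1·105 + 14; 105 = 7·14 + 7; 14 = 2·7 + 0 → 7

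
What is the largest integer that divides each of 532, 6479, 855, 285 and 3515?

19

gcd(532, 6479): 6479 = 12·532 + 95; 532 = 5·95 + 57; 95 = 1·57 + 38; 57 = 1·38 + 19; 38 = 2·19 + 0 → 19
gcd(19, 855): 855 = 45·19 + 0 → 19
gcd(19, 285): 285 = 15·19 + 0 → 19
gcd(19, 3515): 3515 = 185·19 + 0 → 19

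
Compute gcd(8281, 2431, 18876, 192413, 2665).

13

8281 = 7² · 13²; 2431 = 11 · 13 · 17; 18876 = 2² · 3 · 11² · 13; 192413 = 13 · 19² · 41; 2665 = 5 · 13 · 41
gcd takes min exponent of each prime: 13 = 13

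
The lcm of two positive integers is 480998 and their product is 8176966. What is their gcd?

17

From gcd × lcm = uv: gcd = 8176966 / 480998 = 17.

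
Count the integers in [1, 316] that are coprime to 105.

145

Prime factors of 105: 3, 5, 7. Count integers ≤ 316 divisible by none of them.
By inclusion–exclusion: 316 − ⌊316/3⌋ − ⌊316/5⌋ − ⌊316/7⌋ + ⌊316/15⌋ + ⌊316/21⌋ + ⌊316/35⌋ − ⌊316/105⌋ = 145.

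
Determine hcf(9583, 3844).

9583 = 7 · 37²
3844 = 2² · 31²
Common: 1 = 1

1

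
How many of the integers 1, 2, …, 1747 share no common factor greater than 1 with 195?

195 = 3·5·13. Inclusion–exclusion on these primes:
1747 − ⌊1747/3⌋ − ⌊1747/5⌋ − ⌊1747/13⌋ + ⌊1747/15⌋ + ⌊1747/39⌋ + ⌊1747/65⌋ − ⌊1747/195⌋ = 860

860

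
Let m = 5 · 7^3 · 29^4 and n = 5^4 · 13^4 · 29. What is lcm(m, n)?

4330514909914375

max exponent per prime: 5^4 · 7^3 · 13^4 · 29^4 = 4330514909914375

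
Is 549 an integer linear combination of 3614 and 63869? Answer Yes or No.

gcd(3614, 63869): 63869 = 17·3614 + 2431; 3614 = 1·2431 + 1183; 2431 = 2·1183 + 65; 1183 = 18·65 + 13; 65 = 5·13 + 0 → 13
13 does not divide 549, so a solution does not exist.

No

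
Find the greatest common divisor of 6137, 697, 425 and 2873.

6137 = 17 · 19²; 697 = 17 · 41; 425 = 5² · 17; 2873 = 13² · 17
gcd takes min exponent of each prime: 17 = 17

17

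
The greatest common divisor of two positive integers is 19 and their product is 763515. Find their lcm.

40185

For any two positive integers, gcd × lcm equals their product. Hence lcm = 763515 / 19 = 40185.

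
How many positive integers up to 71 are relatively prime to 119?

57

Prime factors of 119: 7, 17. Count integers ≤ 71 divisible by none of them.
By inclusion–exclusion: 71 − ⌊71/7⌋ − ⌊71/17⌋ + ⌊71/119⌋ = 57.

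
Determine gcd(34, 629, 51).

17

gcd(34, 629): 629 = 18·34 + 17; 34 = 2·17 + 0 → 17
gcd(17, 51): 51 = 3·17 + 0 → 17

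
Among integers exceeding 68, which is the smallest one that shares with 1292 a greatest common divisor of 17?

85

1292 = 17·76. Any t with gcd(t, 1292) = 17 is a multiple of 17, say 17s, with s coprime to 76.
Need s > 68/17, so s ≥ 5. First s ≥ 5 with gcd(s, 76) = 1 is s = 5. Thus t = 17·5 = 85.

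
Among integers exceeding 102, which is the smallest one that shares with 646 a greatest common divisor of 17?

119

Multiples of 17 above 102: 17·7, 17·8, … . Need the cofactor coprime to 646/17 = 38.
Checking s = 7, 8, … the first with gcd(s, 38) = 1 is s = 7, giving 119.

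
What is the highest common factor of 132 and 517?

11

Euclid: 517 = 3·132 + 121; 132 = 1·121 + 11; 121 = 11·11 + 0. Last nonzero remainder: 11.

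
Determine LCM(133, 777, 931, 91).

1343433

133 = 7 · 19; 777 = 3 · 7 · 37; 931 = 7² · 19; 91 = 7 · 13
lcm takes max exponent of each prime: 3 · 7² · 13 · 19 · 37 = 1343433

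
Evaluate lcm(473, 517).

22231

473 = 11 · 43; 517 = 11 · 47
max exponents: 11 · 43 · 47 = 22231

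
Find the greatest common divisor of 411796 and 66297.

539

411796 = 2² · 7² · 11 · 191
66297 = 3 · 7² · 11 · 41
Common: 7² · 11 = 539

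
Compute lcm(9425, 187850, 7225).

lcm(9425, 187850) = 9425·187850/gcd = 1770486250/325 = 5447650
lcm(5447650, 7225) = 5447650·7225/gcd = 39359271250/7225 = 5447650

5447650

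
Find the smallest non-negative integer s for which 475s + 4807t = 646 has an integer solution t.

Reduce mod 4807: 475s ≡ 646 (mod 4807). With g = gcd(475, 4807) = 19 dividing 646, divide through: 25s ≡ 34 (mod 253).
Since gcd(25, 253) = 1, s ≡ 34·(25)⁻¹ ≡ 224 (mod 253). Smallest non-negative: 224.

224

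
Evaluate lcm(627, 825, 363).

lcm(627, 825) = 627·825/gcd = 517275/33 = 15675
lcm(15675, 363) = 15675·363/gcd = 5690025/33 = 172425

172425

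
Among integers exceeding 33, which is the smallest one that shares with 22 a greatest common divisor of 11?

Multiples of 11 above 33: 11·4, 11·5, … . Need the cofactor coprime to 22/11 = 2.
Checking s = 4, 5, … the first with gcd(s, 2) = 1 is s = 5, giving 55.

55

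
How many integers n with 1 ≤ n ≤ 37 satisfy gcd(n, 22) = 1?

17

Prime factors of 22: 2, 11. Count integers ≤ 37 divisible by none of them.
By inclusion–exclusion: 37 − ⌊37/2⌋ − ⌊37/11⌋ + ⌊37/22⌋ = 17.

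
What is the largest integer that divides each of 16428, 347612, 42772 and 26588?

16428 = 2² · 3 · 37²; 347612 = 2² · 43² · 47; 42772 = 2² · 17² · 37; 26588 = 2² · 17² · 23
gcd takes min exponent of each prime: 2² = 4

4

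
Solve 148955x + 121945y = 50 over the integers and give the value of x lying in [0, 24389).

7621

Reduce mod 121945: 148955x ≡ 50 (mod 121945). With g = gcd(148955, 121945) = 5 dividing 50, divide through: 29791x ≡ 10 (mod 24389).
Since gcd(29791, 24389) = 1, x ≡ 10·(29791)⁻¹ ≡ 7621 (mod 24389). Smallest non-negative: 7621.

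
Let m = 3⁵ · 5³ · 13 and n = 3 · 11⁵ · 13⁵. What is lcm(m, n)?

max exponent per prime: 3⁵ · 5³ · 11⁵ · 13⁵ = 1816337184143625

1816337184143625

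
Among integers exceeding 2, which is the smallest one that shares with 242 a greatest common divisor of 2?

4

Multiples of 2 above 2: 2·2, 2·3, … . Need the cofactor coprime to 242/2 = 121.
Checking s = 2, 3, … the first with gcd(s, 121) = 1 is s = 2, giving 4.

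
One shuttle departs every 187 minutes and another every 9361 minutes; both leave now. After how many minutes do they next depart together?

159137

187 = 11 · 17; 9361 = 11 · 23 · 37
max exponents: 11 · 17 · 23 · 37 = 159137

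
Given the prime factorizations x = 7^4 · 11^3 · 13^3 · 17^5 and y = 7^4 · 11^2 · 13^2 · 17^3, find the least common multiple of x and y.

9968845823935999

max exponent per prime: 7^4 · 11^3 · 13^3 · 17^5 = 9968845823935999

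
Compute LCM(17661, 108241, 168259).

lcm(17661, 108241) = 17661·108241/gcd = 1911644301/7 = 273092043
lcm(273092043, 168259) = 273092043·168259/gcd = 45950194063137/7 = 6564313437591

6564313437591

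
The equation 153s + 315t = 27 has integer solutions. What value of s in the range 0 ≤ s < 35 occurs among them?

gcd(153, 315) = 9 (Euclid: 315 = 2·153 + 9; 153 = 17·9 + 0), and 9 | 27.
Extended Euclid: 153·(-2) + 315·(1) = 9. Scale by 3: s₀ = -6.
General solution s = s₀ + 35k; reducing mod 35 gives s = 29 (and t = -14).

29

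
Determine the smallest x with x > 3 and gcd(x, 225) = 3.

Multiples of 3 above 3: 3·2, 3·3, … . Need the cofactor coprime to 225/3 = 75.
Checking s = 2, 3, … the first with gcd(s, 75) = 1 is s = 2, giving 6.

6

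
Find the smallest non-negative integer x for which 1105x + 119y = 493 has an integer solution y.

Euclid: 1105 = 9·119 + 34; 119 = 3·34 + 17; 34 = 2·17 + 0 → gcd = 17; 493 = 17·29.
Back-substitution yields 1105·(-3) + 119·(28) = 17, so one solution is x = -3·29 = -87, y = 28·29 = 812.
Solutions in x differ by 119/17 = 7; the one in [0, 7) is -87 mod 7 = 4.

4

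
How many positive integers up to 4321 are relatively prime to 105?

1975

Prime factors of 105: 3, 5, 7. Count integers ≤ 4321 divisible by none of them.
By inclusion–exclusion: 4321 − ⌊4321/3⌋ − ⌊4321/5⌋ − ⌊4321/7⌋ + ⌊4321/15⌋ + ⌊4321/21⌋ + ⌊4321/35⌋ − ⌊4321/105⌋ = 1975.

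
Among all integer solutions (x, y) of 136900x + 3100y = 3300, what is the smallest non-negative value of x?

19

Reduce mod 3100: 136900x ≡ 3300 (mod 3100). With g = gcd(136900, 3100) = 100 dividing 3300, divide through: 1369x ≡ 33 (mod 31).
Since gcd(1369, 31) = 1, x ≡ 33·(1369)⁻¹ ≡ 19 (mod 31). Smallest non-negative: 19.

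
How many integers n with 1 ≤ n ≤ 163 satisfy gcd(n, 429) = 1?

Prime factors of 429: 3, 11, 13. Count integers ≤ 163 divisible by none of them.
By inclusion–exclusion: 163 − ⌊163/3⌋ − ⌊163/11⌋ − ⌊163/13⌋ + ⌊163/33⌋ + ⌊163/39⌋ + ⌊163/143⌋ − ⌊163/429⌋ = 92.

92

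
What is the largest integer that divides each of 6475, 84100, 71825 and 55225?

gcd(6475, 84100): 84100 = 12·6475 + 6400; 6475 = 1·6400 + 75; 6400 = 85·75 + 25; 75 = 3·25 + 0 → 25
gcd(25, 71825): 71825 = 2873·25 + 0 → 25
gcd(25, 55225): 55225 = 2209·25 + 0 → 25

25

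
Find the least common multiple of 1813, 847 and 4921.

4168087

1813 = 7² · 37; 847 = 7 · 11²; 4921 = 7 · 19 · 37
lcm takes max exponent of each prime: 7² · 11² · 19 · 37 = 4168087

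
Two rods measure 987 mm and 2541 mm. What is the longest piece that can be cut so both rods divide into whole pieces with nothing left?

Euclid: 2541 = 2·987 + 567; 987 = 1·567 + 420; 567 = 1·420 + 147; 420 = 2·147 + 126; 147 = 1·126 + 21; 126 = 6·21 + 0. Last nonzero remainder: 21.

21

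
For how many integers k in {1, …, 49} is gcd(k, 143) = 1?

Prime factors of 143: 11, 13. Count integers ≤ 49 divisible by none of them.
By inclusion–exclusion: 49 − ⌊49/11⌋ − ⌊49/13⌋ + ⌊49/143⌋ = 42.

42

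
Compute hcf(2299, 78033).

19

Euclid: 78033 = 33·2299 + 2166; 2299 = 1·2166 + 133; 2166 = 16·133 + 38; 133 = 3·38 + 19; 38 = 2·19 + 0. Last nonzero remainder: 19.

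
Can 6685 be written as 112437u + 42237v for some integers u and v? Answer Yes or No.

By Bézout, 112437u + 42237v = 6685 has integer solutions iff gcd(112437, 42237) | 6685.
Euclid: 112437 = 2·42237 + 27963; 42237 = 1·27963 + 14274; 27963 = 1·14274 + 13689; 14274 = 1·13689 + 585; 13689 = 23·585 + 234; 585 = 2·234 + 117; 234 = 2·117 + 0. gcd = 117; 6685 mod 117 = 16. No.

No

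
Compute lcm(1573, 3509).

gcd first: 3509 = 2·1573 + 363; 1573 = 4·363 + 121; 363 = 3·121 + 0 → gcd = 121
lcm = 1573·3509/gcd = 5519657/121 = 45617

45617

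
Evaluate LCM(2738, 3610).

4942090

2738 = 2 · 37²; 3610 = 2 · 5 · 19²
max exponents: 2 · 5 · 19² · 37² = 4942090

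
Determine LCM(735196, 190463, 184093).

825877280228

lcm(735196, 190463) = 735196·190463/gcd = 140027635748/49 = 2857706852
lcm(2857706852, 184093) = 2857706852·184093/gcd = 526083827505236/637 = 825877280228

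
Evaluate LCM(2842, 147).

2842 = 2 · 7² · 29; 147 = 3 · 7²
max exponents: 2 · 3 · 7² · 29 = 8526

8526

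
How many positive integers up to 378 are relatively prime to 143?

Prime factors of 143: 11, 13. Count integers ≤ 378 divisible by none of them.
By inclusion–exclusion: 378 − ⌊378/11⌋ − ⌊378/13⌋ + ⌊378/143⌋ = 317.

317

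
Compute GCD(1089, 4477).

Euclid: 4477 = 4·1089 + 121; 1089 = 9·121 + 0. Last nonzero remainder: 121.

121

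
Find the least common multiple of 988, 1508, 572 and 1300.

lcm(988, 1508) = 988·1508/gcd = 1489904/52 = 28652
lcm(28652, 572) = 28652·572/gcd = 16388944/52 = 315172
lcm(315172, 1300) = 315172·1300/gcd = 409723600/52 = 7879300

7879300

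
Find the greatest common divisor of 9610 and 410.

9610 = 2 · 5 · 31²
410 = 2 · 5 · 41
Common: 2 · 5 = 10

10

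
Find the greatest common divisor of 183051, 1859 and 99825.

11

gcd(183051, 1859): 183051 = 98·1859 + 869; 1859 = 2·869 + 121; 869 = 7·121 + 22; 121 = 5·22 + 11; 22 = 2·11 + 0 → 11
gcd(11, 99825): 99825 = 9075·11 + 0 → 11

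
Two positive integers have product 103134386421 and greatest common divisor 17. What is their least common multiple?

6066728613

For any two positive integers, gcd × lcm equals their product. Hence lcm = 103134386421 / 17 = 6066728613.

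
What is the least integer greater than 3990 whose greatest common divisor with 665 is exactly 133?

665 = 133·5. Any a with gcd(a, 665) = 133 is a multiple of 133, say 133s, with s coprime to 5.
Need s > 3990/133, so s ≥ 31. First s ≥ 31 with gcd(s, 5) = 1 is s = 31. Thus a = 133·31 = 4123.

4123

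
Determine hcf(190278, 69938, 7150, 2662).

22

gcd(190278, 69938): 190278 = 2·69938 + 50402; 69938 = 1·50402 + 19536; 50402 = 2·19536 + 11330; 19536 = 1·11330 + 8206; 11330 = 1·8206 + 3124; 8206 = 2·3124 + 1958; 3124 = 1·1958 + 1166; 1958 = 1·1166 + 792; 1166 = 1·792 + 374; 792 = 2·374 + 44; 374 = 8·44 + 22; 44 = 2·22 + 0 → 22
gcd(22, 7150): 7150 = 325·22 + 0 → 22
gcd(22, 2662): 2662 = 121·22 + 0 → 22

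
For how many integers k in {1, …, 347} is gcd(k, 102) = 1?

109

Prime factors of 102: 2, 3, 17. Count integers ≤ 347 divisible by none of them.
By inclusion–exclusion: 347 − ⌊347/2⌋ − ⌊347/3⌋ − ⌊347/17⌋ + ⌊347/6⌋ + ⌊347/34⌋ + ⌊347/51⌋ − ⌊347/102⌋ = 109.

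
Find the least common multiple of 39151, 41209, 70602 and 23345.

39151 = 7² · 17 · 47; 41209 = 7² · 29²; 70602 = 2 · 3 · 7 · 41²; 23345 = 5 · 7 · 23 · 29
lcm takes max exponent of each prime: 2 · 3 · 5 · 7² · 17 · 23 · 29² · 41² · 47 = 38190527700990

38190527700990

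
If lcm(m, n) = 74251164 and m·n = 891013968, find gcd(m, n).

From gcd × lcm = mn: gcd = 891013968 / 74251164 = 12.

12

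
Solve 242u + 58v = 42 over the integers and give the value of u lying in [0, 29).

Reduce mod 58: 242u ≡ 42 (mod 58). With g = gcd(242, 58) = 2 dividing 42, divide through: 121u ≡ 21 (mod 29).
Since gcd(121, 29) = 1, u ≡ 21·(121)⁻¹ ≡ 10 (mod 29). Smallest non-negative: 10.

10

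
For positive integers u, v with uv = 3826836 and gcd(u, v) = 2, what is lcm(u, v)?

Since gcd(u,v)·lcm(u,v) = uv, lcm = 3826836/2 = 1913418.

1913418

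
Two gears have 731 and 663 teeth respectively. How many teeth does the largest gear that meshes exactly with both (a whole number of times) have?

17

731 = 17 · 43
663 = 3 · 13 · 17
Common: 17 = 17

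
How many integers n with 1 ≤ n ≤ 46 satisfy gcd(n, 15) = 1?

25

Prime factors of 15: 3, 5. Count integers ≤ 46 divisible by none of them.
By inclusion–exclusion: 46 − ⌊46/3⌋ − ⌊46/5⌋ + ⌊46/15⌋ = 25.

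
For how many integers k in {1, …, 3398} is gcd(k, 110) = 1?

Prime factors of 110: 2, 5, 11. Count integers ≤ 3398 divisible by none of them.
By inclusion–exclusion: 3398 − ⌊3398/2⌋ − ⌊3398/5⌋ − ⌊3398/11⌋ + ⌊3398/10⌋ + ⌊3398/22⌋ + ⌊3398/55⌋ − ⌊3398/110⌋ = 1236.

1236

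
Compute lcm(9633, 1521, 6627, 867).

lcm(9633, 1521) = 9633·1521/gcd = 14651793/507 = 28899
lcm(28899, 6627) = 28899·6627/gcd = 191513673/3 = 63837891
lcm(63837891, 867) = 63837891·867/gcd = 55347451497/3 = 18449150499

18449150499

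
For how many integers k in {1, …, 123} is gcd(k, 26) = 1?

26 = 2·13. Inclusion–exclusion on these primes:
123 − ⌊123/2⌋ − ⌊123/13⌋ + ⌊123/26⌋ = 57

57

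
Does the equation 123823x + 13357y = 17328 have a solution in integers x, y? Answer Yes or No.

Yes

By Bézout, 123823x + 13357y = 17328 has integer solutions iff gcd(123823, 13357) | 17328.
Euclid: 123823 = 9·13357 + 3610; 13357 = 3·3610 + 2527; 3610 = 1·2527 + 1083; 2527 = 2·1083 + 361; 1083 = 3·361 + 0. gcd = 361; 17328 mod 361 = 0. Yes.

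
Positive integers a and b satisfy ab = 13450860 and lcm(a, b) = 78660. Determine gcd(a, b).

171

From gcd × lcm = ab: gcd = 13450860 / 78660 = 171.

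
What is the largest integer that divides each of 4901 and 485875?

Euclid: 485875 = 99·4901 + 676; 4901 = 7·676 + 169; 676 = 4·169 + 0. Last nonzero remainder: 169.

169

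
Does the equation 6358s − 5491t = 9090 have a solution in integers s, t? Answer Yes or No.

gcd(6358, 5491): 6358 = 1·5491 + 867; 5491 = 6·867 + 289; 867 = 3·289 + 0 → 289
289 does not divide 9090, so a solution does not exist.

No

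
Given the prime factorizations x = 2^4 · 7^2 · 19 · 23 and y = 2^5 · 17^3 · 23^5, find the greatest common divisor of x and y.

368

min exponent per shared prime: 2^4 · 23 = 368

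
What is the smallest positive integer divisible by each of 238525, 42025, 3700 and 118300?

238525 = 5² · 7 · 29 · 47; 42025 = 5² · 41²; 3700 = 2² · 5² · 37; 118300 = 2² · 5² · 7 · 13²
lcm takes max exponent of each prime: 2² · 5² · 7 · 13² · 29 · 37 · 41² · 47 = 10028824651300

10028824651300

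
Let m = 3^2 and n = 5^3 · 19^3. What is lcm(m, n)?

7716375

max exponent per prime: 3^2 · 5^3 · 19^3 = 7716375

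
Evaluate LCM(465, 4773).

739815

gcd first: 4773 = 10·465 + 123; 465 = 3·123 + 96; 123 = 1·96 + 27; 96 = 3·27 + 15; 27 = 1·15 + 12; 15 = 1·12 + 3; 12 = 4·3 + 0 → gcd = 3
lcm = 465·4773/gcd = 2219445/3 = 739815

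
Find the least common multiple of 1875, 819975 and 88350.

1875 = 3 · 5⁴; 819975 = 3 · 5² · 13 · 29²; 88350 = 2 · 3 · 5² · 19 · 31
lcm takes max exponent of each prime: 2 · 3 · 5⁴ · 13 · 19 · 29² · 31 = 24148263750

24148263750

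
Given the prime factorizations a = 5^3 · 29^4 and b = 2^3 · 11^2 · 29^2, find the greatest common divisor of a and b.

min exponent per shared prime: 29^2 = 841

841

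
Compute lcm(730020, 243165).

gcd first: 730020 = 3·243165 + 525; 243165 = 463·525 + 90; 525 = 5·90 + 75; 90 = 1·75 + 15; 75 = 5·15 + 0 → gcd = 15
lcm = 730020·243165/gcd = 177515313300/15 = 11834354220

11834354220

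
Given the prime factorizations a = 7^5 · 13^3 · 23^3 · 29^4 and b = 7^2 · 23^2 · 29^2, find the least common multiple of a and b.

max exponent per prime: 7^5 · 13^3 · 23^3 · 29^4 = 317757460989228533

317757460989228533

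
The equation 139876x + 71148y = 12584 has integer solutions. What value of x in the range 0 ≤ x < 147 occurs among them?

gcd(139876, 71148) = 484 (Euclid: 139876 = 1·71148 + 68728; 71148 = 1·68728 + 2420; 68728 = 28·2420 + 968; 2420 = 2·968 + 484; 968 = 2·484 + 0), and 484 | 12584.
Extended Euclid: 139876·(-59) + 71148·(116) = 484. Scale by 26: x₀ = -1534.
General solution x = x₀ + 147t; reducing mod 147 gives x = 83 (and y = -163).

83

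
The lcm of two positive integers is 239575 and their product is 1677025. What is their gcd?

7

gcd·lcm = product, so gcd = 1677025/239575 = 7.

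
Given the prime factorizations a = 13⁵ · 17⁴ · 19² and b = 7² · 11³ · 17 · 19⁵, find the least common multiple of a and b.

5007887767959850466693

max exponent per prime: 7² · 11³ · 13⁵ · 17⁴ · 19⁵ = 5007887767959850466693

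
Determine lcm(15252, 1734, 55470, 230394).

lcm(15252, 1734) = 15252·1734/gcd = 26446968/6 = 4407828
lcm(4407828, 55470) = 4407828·55470/gcd = 244502219160/6 = 40750369860
lcm(40750369860, 230394) = 40750369860·230394/gcd = 9388640713524840/258 = 36390080284980

36390080284980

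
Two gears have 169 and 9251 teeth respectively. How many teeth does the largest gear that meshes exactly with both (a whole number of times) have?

Euclid: 9251 = 54·169 + 125; 169 = 1·125 + 44; 125 = 2·44 + 37; 44 = 1·37 + 7; 37 = 5·7 + 2; 7 = 3·2 + 1; 2 = 2·1 + 0. Last nonzero remainder: 1.

1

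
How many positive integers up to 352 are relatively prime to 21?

201

21 = 3·7. Inclusion–exclusion on these primes:
352 − ⌊352/3⌋ − ⌊352/7⌋ + ⌊352/21⌋ = 201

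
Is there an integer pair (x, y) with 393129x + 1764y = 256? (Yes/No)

gcd(393129, 1764): 393129 = 222·1764 + 1521; 1764 = 1·1521 + 243; 1521 = 6·243 + 63; 243 = 3·63 + 54; 63 = 1·54 + 9; 54 = 6·9 + 0 → 9
9 does not divide 256, so a solution does not exist.

No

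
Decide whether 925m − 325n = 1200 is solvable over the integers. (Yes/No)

Yes

By Bézout, 925m − 325n = 1200 has integer solutions iff gcd(925, 325) | 1200.
Euclid: 925 = 2·325 + 275; 325 = 1·275 + 50; 275 = 5·50 + 25; 50 = 2·25 + 0. gcd = 25; 1200 mod 25 = 0. Yes.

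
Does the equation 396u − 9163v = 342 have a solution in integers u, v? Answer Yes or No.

By Bézout, 396u − 9163v = 342 has integer solutions iff gcd(396, 9163) | 342.
Euclid: 9163 = 23·396 + 55; 396 = 7·55 + 11; 55 = 5·11 + 0. gcd = 11; 342 mod 11 = 1. No.

No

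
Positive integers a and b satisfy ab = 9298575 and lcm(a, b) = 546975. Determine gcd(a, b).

17

From gcd × lcm = ab: gcd = 9298575 / 546975 = 17.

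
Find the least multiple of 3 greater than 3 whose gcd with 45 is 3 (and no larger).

45 = 3·15. Any t with gcd(t, 45) = 3 is a multiple of 3, say 3s, with s coprime to 15.
Need s > 3/3, so s ≥ 2. First s ≥ 2 with gcd(s, 15) = 1 is s = 2. Thus t = 3·2 = 6.

6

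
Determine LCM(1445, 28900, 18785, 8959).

1445 = 5 · 17²; 28900 = 2² · 5² · 17²; 18785 = 5 · 13 · 17²; 8959 = 17² · 31
lcm takes max exponent of each prime: 2² · 5² · 13 · 17² · 31 = 11646700

11646700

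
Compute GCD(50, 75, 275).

25

gcd(50, 75): 75 = 1·50 + 25; 50 = 2·25 + 0 → 25
gcd(25, 275): 275 = 11·25 + 0 → 25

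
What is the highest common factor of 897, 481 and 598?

897 = 3 · 13 · 23; 481 = 13 · 37; 598 = 2 · 13 · 23
gcd takes min exponent of each prime: 13 = 13

13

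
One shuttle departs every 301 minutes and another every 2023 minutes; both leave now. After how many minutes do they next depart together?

gcd first: 2023 = 6·301 + 217; 301 = 1·217 + 84; 217 = 2·84 + 49; 84 = 1·49 + 35; 49 = 1·35 + 14; 35 = 2·14 + 7; 14 = 2·7 + 0 → gcd = 7
lcm = 301·2023/gcd = 608923/7 = 86989

86989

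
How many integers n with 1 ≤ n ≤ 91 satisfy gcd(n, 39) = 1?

56

39 = 3·13. Inclusion–exclusion on these primes:
91 − ⌊91/3⌋ − ⌊91/13⌋ + ⌊91/39⌋ = 56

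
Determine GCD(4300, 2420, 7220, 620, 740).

4300 = 2² · 5² · 43; 2420 = 2² · 5 · 11²; 7220 = 2² · 5 · 19²; 620 = 2² · 5 · 31; 740 = 2² · 5 · 37
gcd takes min exponent of each prime: 2² · 5 = 20

20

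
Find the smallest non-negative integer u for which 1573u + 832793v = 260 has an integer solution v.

Euclid: 832793 = 529·1573 + 676; 1573 = 2·676 + 221; 676 = 3·221 + 13; 221 = 17·13 + 0 → gcd = 13; 260 = 13·20.
Back-substitution yields 1573·(-3706) + 832793·(7) = 13, so one solution is u = -3706·20 = -74120, v = 7·20 = 140.
Solutions in u differ by 832793/13 = 64061; the one in [0, 64061) is -74120 mod 64061 = 54002.

54002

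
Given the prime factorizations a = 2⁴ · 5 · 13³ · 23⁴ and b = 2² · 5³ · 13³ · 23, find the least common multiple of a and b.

max exponent per prime: 2⁴ · 5³ · 13³ · 23⁴ = 1229621354000

1229621354000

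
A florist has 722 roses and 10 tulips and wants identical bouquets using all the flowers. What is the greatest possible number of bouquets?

Euclid: 722 = 72·10 + 2; 10 = 5·2 + 0. Last nonzero remainder: 2.

2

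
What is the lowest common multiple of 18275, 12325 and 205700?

18275 = 5² · 17 · 43; 12325 = 5² · 17 · 29; 205700 = 2² · 5² · 11² · 17
lcm takes max exponent of each prime: 2² · 5² · 11² · 17 · 29 · 43 = 256507900

256507900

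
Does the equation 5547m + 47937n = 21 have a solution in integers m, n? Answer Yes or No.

By Bézout, 5547m + 47937n = 21 has integer solutions iff gcd(5547, 47937) | 21.
Euclid: 47937 = 8·5547 + 3561; 5547 = 1·3561 + 1986; 3561 = 1·1986 + 1575; 1986 = 1·1575 + 411; 1575 = 3·411 + 342; 411 = 1·342 + 69; 342 = 4·69 + 66; 69 = 1·66 + 3; 66 = 22·3 + 0. gcd = 3; 21 mod 3 = 0. Yes.

Yes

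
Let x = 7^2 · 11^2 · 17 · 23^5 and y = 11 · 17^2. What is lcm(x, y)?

11028551439983

max exponent per prime: 7^2 · 11^2 · 17^2 · 23^5 = 11028551439983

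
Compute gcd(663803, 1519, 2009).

49

gcd(663803, 1519): 663803 = 437·1519 + 0 → 1519
gcd(1519, 2009): 2009 = 1·1519 + 490; 1519 = 3·490 + 49; 490 = 10·49 + 0 → 49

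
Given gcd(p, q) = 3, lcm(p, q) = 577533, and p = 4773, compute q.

p·q = gcd·lcm = 3·577533 = 1732599, so q = 1732599/4773 = 363.

363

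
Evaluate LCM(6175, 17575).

gcd first: 17575 = 2·6175 + 5225; 6175 = 1·5225 + 950; 5225 = 5·950 + 475; 950 = 2·475 + 0 → gcd = 475
lcm = 6175·17575/gcd = 108525625/475 = 228475

228475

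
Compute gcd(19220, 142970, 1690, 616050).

gcd(19220, 142970): 142970 = 7·19220 + 8430; 19220 = 2·8430 + 2360; 8430 = 3·2360 + 1350; 2360 = 1·1350 + 1010; 1350 = 1·1010 + 340; 1010 = 2·340 + 330; 340 = 1·330 + 10; 330 = 33·10 + 0 → 10
gcd(10, 1690): 1690 = 169·10 + 0 → 10
gcd(10, 616050): 616050 = 61605·10 + 0 → 10

10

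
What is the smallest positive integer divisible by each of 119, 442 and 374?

34034

lcm(119, 442) = 119·442/gcd = 52598/17 = 3094
lcm(3094, 374) = 3094·374/gcd = 1157156/34 = 34034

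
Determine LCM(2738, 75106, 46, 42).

49662115062

2738 = 2 · 37²; 75106 = 2 · 17 · 47²; 46 = 2 · 23; 42 = 2 · 3 · 7
lcm takes max exponent of each prime: 2 · 3 · 7 · 17 · 23 · 37² · 47² = 49662115062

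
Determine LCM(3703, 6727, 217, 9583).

4871700127

3703 = 7 · 23²; 6727 = 7 · 31²; 217 = 7 · 31; 9583 = 7 · 37²
lcm takes max exponent of each prime: 7 · 23² · 31² · 37² = 4871700127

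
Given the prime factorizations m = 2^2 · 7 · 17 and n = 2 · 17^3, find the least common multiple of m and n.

max exponent per prime: 2^2 · 7 · 17^3 = 137564

137564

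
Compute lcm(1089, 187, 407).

lcm(1089, 187) = 1089·187/gcd = 203643/11 = 18513
lcm(18513, 407) = 18513·407/gcd = 7534791/11 = 684981

684981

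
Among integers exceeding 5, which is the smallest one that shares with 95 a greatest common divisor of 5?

gcd(a, 95) = 5 forces 5 | a; write a = 5s. Then gcd(5s, 5·19) = 5·gcd(s, 19), so need gcd(s, 19) = 1.
5s > 5 gives s ≥ 2. The least s ≥ 2 coprime to 19 is 2, so a = 5·2 = 10.

10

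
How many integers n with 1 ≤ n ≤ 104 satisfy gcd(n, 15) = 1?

56

15 = 3·5. Inclusion–exclusion on these primes:
104 − ⌊104/3⌋ − ⌊104/5⌋ + ⌊104/15⌋ = 56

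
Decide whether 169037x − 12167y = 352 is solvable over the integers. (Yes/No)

gcd(169037, 12167): 169037 = 13·12167 + 10866; 12167 = 1·10866 + 1301; 10866 = 8·1301 + 458; 1301 = 2·458 + 385; 458 = 1·385 + 73; 385 = 5·73 + 20; 73 = 3·20 + 13; 20 = 1·13 + 7; 13 = 1·7 + 6; 7 = 1·6 + 1; 6 = 6·1 + 0 → 1
1 divides 352, so a solution exists.

Yes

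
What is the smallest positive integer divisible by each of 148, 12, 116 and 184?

148 = 2² · 37; 12 = 2² · 3; 116 = 2² · 29; 184 = 2³ · 23
lcm takes max exponent of each prime: 2³ · 3 · 23 · 29 · 37 = 592296

592296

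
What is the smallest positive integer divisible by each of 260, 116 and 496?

260 = 2² · 5 · 13; 116 = 2² · 29; 496 = 2⁴ · 31
lcm takes max exponent of each prime: 2⁴ · 5 · 13 · 29 · 31 = 934960

934960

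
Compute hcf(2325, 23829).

Euclid: 23829 = 10·2325 + 579; 2325 = 4·579 + 9; 579 = 64·9 + 3; 9 = 3·3 + 0. Last nonzero remainder: 3.

3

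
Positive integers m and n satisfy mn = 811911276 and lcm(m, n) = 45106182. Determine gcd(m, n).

18

gcd·lcm = product, so gcd = 811911276/45106182 = 18.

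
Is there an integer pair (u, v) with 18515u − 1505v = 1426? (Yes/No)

No

By Bézout, 18515u − 1505v = 1426 has integer solutions iff gcd(18515, 1505) | 1426.
Euclid: 18515 = 12·1505 + 455; 1505 = 3·455 + 140; 455 = 3·140 + 35; 140 = 4·35 + 0. gcd = 35; 1426 mod 35 = 26. No.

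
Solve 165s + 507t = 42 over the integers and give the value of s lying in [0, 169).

Euclid: 507 = 3·165 + 12; 165 = 13·12 + 9; 12 = 1·9 + 3; 9 = 3·3 + 0 → gcd = 3; 42 = 3·14.
Back-substitution yields 165·(-43) + 507·(14) = 3, so one solution is s = -43·14 = -602, t = 14·14 = 196.
Solutions in s differ by 507/3 = 169; the one in [0, 169) is -602 mod 169 = 74.

74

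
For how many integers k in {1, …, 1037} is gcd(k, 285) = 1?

525

Prime factors of 285: 3, 5, 19. Count integers ≤ 1037 divisible by none of them.
By inclusion–exclusion: 1037 − ⌊1037/3⌋ − ⌊1037/5⌋ − ⌊1037/19⌋ + ⌊1037/15⌋ + ⌊1037/57⌋ + ⌊1037/95⌋ − ⌊1037/285⌋ = 525.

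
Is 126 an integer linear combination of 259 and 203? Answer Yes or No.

Yes

gcd(259, 203): 259 = 1·203 + 56; 203 = 3·56 + 35; 56 = 1·35 + 21; 35 = 1·21 + 14; 21 = 1·14 + 7; 14 = 2·7 + 0 → 7
7 divides 126, so a solution exists.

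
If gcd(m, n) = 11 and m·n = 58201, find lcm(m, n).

5291

For any two positive integers, gcd × lcm equals their product. Hence lcm = 58201 / 11 = 5291.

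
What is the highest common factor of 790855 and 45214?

13

Euclid: 790855 = 17·45214 + 22217; 45214 = 2·22217 + 780; 22217 = 28·780 + 377; 780 = 2·377 + 26; 377 = 14·26 + 13; 26 = 2·13 + 0. Last nonzero remainder: 13.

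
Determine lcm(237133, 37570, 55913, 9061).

lcm(237133, 37570) = 237133·37570/gcd = 8909086810/221 = 40312610
lcm(40312610, 55913) = 40312610·55913/gcd = 2253998962930/221 = 10199090330
lcm(10199090330, 9061) = 10199090330·9061/gcd = 92413957480130/221 = 418162703530

418162703530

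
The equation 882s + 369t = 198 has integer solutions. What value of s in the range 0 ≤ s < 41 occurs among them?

27

gcd(882, 369) = 9 (Euclid: 882 = 2·369 + 144; 369 = 2·144 + 81; 144 = 1·81 + 63; 81 = 1·63 + 18; 63 = 3·18 + 9; 18 = 2·9 + 0), and 9 | 198.
Extended Euclid: 882·(18) + 369·(-43) = 9. Scale by 22: s₀ = 396.
General solution s = s₀ + 41k; reducing mod 41 gives s = 27 (and t = -64).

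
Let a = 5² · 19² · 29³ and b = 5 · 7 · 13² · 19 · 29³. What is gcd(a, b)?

2316955

min exponent per shared prime: 5 · 19 · 29³ = 2316955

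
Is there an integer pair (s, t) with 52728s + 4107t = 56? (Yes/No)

By Bézout, 52728s + 4107t = 56 has integer solutions iff gcd(52728, 4107) | 56.
Euclid: 52728 = 12·4107 + 3444; 4107 = 1·3444 + 663; 3444 = 5·663 + 129; 663 = 5·129 + 18; 129 = 7·18 + 3; 18 = 6·3 + 0. gcd = 3; 56 mod 3 = 2. No.

No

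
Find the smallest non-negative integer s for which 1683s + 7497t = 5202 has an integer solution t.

Euclid: 7497 = 4·1683 + 765; 1683 = 2·765 + 153; 765 = 5·153 + 0 → gcd = 153; 5202 = 153·34.
Back-substitution yields 1683·(9) + 7497·(-2) = 153, so one solution is s = 9·34 = 306, t = -2·34 = -68.
Solutions in s differ by 7497/153 = 49; the one in [0, 49) is 306 mod 49 = 12.

12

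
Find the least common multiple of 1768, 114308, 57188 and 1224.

22495128552

lcm(1768, 114308) = 1768·114308/gcd = 202096544/68 = 2972008
lcm(2972008, 57188) = 2972008·57188/gcd = 169963193504/68 = 2499458728
lcm(2499458728, 1224) = 2499458728·1224/gcd = 3059337483072/136 = 22495128552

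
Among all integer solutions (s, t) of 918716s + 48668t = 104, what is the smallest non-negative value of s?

gcd(918716, 48668) = 4 (Euclid: 918716 = 18·48668 + 42692; 48668 = 1·42692 + 5976; 42692 = 7·5976 + 860; 5976 = 6·860 + 816; 860 = 1·816 + 44; 816 = 18·44 + 24; 44 = 1·24 + 20; 24 = 1·20 + 4; 20 = 5·4 + 0), and 4 | 104.
Extended Euclid: 918716·(-2207) + 48668·(41662) = 4. Scale by 26: s₀ = -57382.
General solution s = s₀ + 12167k; reducing mod 12167 gives s = 3453 (and t = -65183).

3453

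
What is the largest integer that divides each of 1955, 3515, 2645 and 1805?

gcd(1955, 3515): 3515 = 1·1955 + 1560; 1955 = 1·1560 + 395; 1560 = 3·395 + 375; 395 = 1·375 + 20; 375 = 18·20 + 15; 20 = 1·15 + 5; 15 = 3·5 + 0 → 5
gcd(5, 2645): 2645 = 529·5 + 0 → 5
gcd(5, 1805): 1805 = 361·5 + 0 → 5

5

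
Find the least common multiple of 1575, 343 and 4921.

1575 = 3² · 5² · 7; 343 = 7³; 4921 = 7 · 19 · 37
lcm takes max exponent of each prime: 3² · 5² · 7³ · 19 · 37 = 54254025

54254025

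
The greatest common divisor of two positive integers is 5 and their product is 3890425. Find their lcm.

For any two positive integers, gcd × lcm equals their product. Hence lcm = 3890425 / 5 = 778085.

778085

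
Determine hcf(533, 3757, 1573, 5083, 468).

13

gcd(533, 3757): 3757 = 7·533 + 26; 533 = 20·26 + 13; 26 = 2·13 + 0 → 13
gcd(13, 1573): 1573 = 121·13 + 0 → 13
gcd(13, 5083): 5083 = 391·13 + 0 → 13
gcd(13, 468): 468 = 36·13 + 0 → 13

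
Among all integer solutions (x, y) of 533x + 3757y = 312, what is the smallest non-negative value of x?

Euclid: 3757 = 7·533 + 26; 533 = 20·26 + 13; 26 = 2·13 + 0 → gcd = 13; 312 = 13·24.
Back-substitution yields 533·(141) + 3757·(-20) = 13, so one solution is x = 141·24 = 3384, y = -20·24 = -480.
Solutions in x differ by 3757/13 = 289; the one in [0, 289) is 3384 mod 289 = 205.

205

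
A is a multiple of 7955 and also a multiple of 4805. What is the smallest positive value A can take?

7644755

7955 = 5 · 37 · 43; 4805 = 5 · 31²
max exponents: 5 · 31² · 37 · 43 = 7644755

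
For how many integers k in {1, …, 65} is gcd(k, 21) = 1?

21 = 3·7. Inclusion–exclusion on these primes:
65 − ⌊65/3⌋ − ⌊65/7⌋ + ⌊65/21⌋ = 38

38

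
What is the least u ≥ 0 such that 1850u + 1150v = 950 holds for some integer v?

3

Reduce mod 1150: 1850u ≡ 950 (mod 1150). With g = gcd(1850, 1150) = 50 dividing 950, divide through: 37u ≡ 19 (mod 23).
Since gcd(37, 23) = 1, u ≡ 19·(37)⁻¹ ≡ 3 (mod 23). Smallest non-negative: 3.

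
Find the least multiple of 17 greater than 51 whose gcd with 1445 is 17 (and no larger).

gcd(t, 1445) = 17 forces 17 | t; write t = 17s. Then gcd(17s, 17·85) = 17·gcd(s, 85), so need gcd(s, 85) = 1.
17s > 51 gives s ≥ 4. The least s ≥ 4 coprime to 85 is 4, so t = 17·4 = 68.

68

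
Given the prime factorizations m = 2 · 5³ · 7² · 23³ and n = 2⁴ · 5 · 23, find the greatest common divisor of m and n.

230

min exponent per shared prime: 2 · 5 · 23 = 230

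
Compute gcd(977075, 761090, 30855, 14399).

gcd(977075, 761090): 977075 = 1·761090 + 215985; 761090 = 3·215985 + 113135; 215985 = 1·113135 + 102850; 113135 = 1·102850 + 10285; 102850 = 10·10285 + 0 → 10285
gcd(10285, 30855): 30855 = 3·10285 + 0 → 10285
gcd(10285, 14399): 14399 = 1·10285 + 4114; 10285 = 2·4114 + 2057; 4114 = 2·2057 + 0 → 2057

2057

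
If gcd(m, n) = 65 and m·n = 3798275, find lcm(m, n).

58435

gcd·lcm = product, so lcm = 3798275/65 = 58435.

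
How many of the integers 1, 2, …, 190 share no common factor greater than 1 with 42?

42 = 2·3·7. Inclusion–exclusion on these primes:
190 − ⌊190/2⌋ − ⌊190/3⌋ − ⌊190/7⌋ + ⌊190/6⌋ + ⌊190/14⌋ + ⌊190/21⌋ − ⌊190/42⌋ = 54

54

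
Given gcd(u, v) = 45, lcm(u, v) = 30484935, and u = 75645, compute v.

18135

u·v = gcd·lcm = 45·30484935 = 1371822075, so v = 1371822075/75645 = 18135.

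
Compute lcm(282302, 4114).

282302 = 2 · 17 · 19² · 23; 4114 = 2 · 11² · 17
max exponents: 2 · 11² · 17 · 19² · 23 = 34158542

34158542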